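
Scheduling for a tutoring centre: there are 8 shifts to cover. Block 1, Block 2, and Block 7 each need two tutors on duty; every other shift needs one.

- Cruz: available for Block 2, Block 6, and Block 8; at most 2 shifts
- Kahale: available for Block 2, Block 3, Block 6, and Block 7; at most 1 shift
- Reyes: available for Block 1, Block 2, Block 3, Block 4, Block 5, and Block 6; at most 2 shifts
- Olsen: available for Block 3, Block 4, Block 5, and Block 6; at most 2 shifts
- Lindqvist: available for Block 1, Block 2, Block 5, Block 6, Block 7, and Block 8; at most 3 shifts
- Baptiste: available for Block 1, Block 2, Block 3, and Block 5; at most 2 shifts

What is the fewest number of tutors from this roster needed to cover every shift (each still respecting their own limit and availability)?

11 slots to fill and no one can take more than 3, so at least ⌈11/3⌉ = 4 tutors are needed.
No set of 5 tutors can cover every shift (each such set leaves at least one shift with no one available or exceeds a cap).
Cruz, Kahale, Reyes, Olsen, Lindqvist, and Baptiste alone can cover everything: Block 1→Reyes+Lindqvist, Block 2→Lindqvist+Baptiste, Block 3→Olsen, Block 4→Reyes, Block 5→Olsen, Block 6→Cruz, Block 7→Kahale+Lindqvist, Block 8→Cruz.

6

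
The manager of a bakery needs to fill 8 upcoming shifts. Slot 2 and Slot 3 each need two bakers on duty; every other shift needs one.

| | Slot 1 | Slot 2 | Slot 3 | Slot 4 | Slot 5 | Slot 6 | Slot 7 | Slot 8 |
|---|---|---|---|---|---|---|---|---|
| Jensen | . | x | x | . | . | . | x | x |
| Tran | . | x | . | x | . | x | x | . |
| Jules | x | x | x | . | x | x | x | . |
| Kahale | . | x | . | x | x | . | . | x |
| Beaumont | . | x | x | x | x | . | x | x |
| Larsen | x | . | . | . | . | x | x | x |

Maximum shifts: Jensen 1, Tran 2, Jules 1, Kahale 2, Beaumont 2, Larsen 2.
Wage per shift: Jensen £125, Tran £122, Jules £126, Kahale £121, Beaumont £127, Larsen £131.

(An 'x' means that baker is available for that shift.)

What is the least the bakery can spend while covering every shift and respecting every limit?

Picking the cheapest available baker for each shift independently would cost £1227, but that ignores the shift limits.
An optimal schedule: Slot 1→Jules, Slot 2→Kahale+Beaumont, Slot 3→Jensen+Beaumont, Slot 4→Tran, Slot 5→Kahale, Slot 6→Tran, Slot 7→Larsen, Slot 8→Larsen.
Total: 126 + 121 + 127 + 125 + 127 + 122 + 121 + 122 + 131 + 131 = £1253.

£1253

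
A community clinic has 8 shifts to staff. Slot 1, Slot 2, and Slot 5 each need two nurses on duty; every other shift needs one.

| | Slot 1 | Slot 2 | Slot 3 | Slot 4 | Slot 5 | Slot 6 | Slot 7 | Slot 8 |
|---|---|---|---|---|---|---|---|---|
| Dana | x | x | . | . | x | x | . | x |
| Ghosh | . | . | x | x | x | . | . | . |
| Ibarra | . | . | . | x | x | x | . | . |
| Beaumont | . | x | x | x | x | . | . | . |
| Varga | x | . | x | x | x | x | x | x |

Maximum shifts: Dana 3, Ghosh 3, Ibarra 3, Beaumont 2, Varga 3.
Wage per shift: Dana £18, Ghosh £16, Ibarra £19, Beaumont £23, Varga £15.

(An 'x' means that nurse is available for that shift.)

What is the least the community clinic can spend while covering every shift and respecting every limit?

Slot 1 can only be covered by Dana and Varga, so that assignment is forced.
Slot 2 can only be covered by Dana and Beaumont, so that assignment is forced.
Slot 7 can only be covered by Varga, so that assignment is forced.
Picking the cheapest available nurse for each shift independently would cost £180, but that ignores the shift limits.
An optimal schedule: Slot 1→Varga+Dana, Slot 2→Dana+Beaumont, Slot 3→Ghosh, Slot 4→Ghosh, Slot 5→Ghosh+Ibarra, Slot 6→Dana, Slot 7→Varga, Slot 8→Varga.
Total: 15 + 18 + 18 + 23 + 16 + 16 + 16 + 19 + 18 + 15 + 15 = £189.

£189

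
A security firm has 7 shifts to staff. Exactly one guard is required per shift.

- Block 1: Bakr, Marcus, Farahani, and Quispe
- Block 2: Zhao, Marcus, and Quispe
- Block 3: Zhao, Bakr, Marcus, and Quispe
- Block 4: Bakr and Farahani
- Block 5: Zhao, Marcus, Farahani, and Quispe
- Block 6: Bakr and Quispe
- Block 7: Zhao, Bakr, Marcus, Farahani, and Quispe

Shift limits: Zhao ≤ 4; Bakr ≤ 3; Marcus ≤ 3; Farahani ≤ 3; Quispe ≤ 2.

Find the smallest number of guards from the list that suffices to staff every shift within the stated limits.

2

7 slots to fill and no one can take more than 4, so at least ⌈7/4⌉ = 2 guards are needed.
Zhao and Bakr alone can cover everything: Block 1→Bakr, Block 2→Zhao, Block 3→Zhao, Block 4→Bakr, Block 5→Zhao, Block 6→Bakr, Block 7→Zhao.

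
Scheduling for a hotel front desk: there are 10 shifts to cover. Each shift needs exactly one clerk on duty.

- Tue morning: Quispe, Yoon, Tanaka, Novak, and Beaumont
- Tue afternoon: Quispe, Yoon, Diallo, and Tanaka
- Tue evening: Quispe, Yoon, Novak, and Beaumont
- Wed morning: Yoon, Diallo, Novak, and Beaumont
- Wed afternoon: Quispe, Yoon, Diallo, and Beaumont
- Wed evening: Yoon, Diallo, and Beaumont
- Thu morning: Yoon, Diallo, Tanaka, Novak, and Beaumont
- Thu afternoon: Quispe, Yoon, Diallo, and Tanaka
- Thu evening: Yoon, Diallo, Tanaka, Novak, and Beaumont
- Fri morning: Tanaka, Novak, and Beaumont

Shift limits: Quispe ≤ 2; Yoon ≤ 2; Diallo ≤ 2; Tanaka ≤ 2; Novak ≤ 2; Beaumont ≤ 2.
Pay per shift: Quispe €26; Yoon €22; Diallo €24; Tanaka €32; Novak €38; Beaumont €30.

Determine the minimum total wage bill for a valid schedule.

Picking the cheapest available clerk for each shift independently would cost €228, but that ignores the shift limits.
An optimal schedule: Tue morning→Beaumont, Tue afternoon→Yoon, Tue evening→Quispe, Wed morning→Diallo, Wed afternoon→Diallo, Wed evening→Yoon, Thu morning→Tanaka, Thu afternoon→Quispe, Thu evening→Tanaka, Fri morning→Beaumont.
Total: 30 + 22 + 26 + 24 + 24 + 22 + 32 + 26 + 32 + 30 = €268.

€268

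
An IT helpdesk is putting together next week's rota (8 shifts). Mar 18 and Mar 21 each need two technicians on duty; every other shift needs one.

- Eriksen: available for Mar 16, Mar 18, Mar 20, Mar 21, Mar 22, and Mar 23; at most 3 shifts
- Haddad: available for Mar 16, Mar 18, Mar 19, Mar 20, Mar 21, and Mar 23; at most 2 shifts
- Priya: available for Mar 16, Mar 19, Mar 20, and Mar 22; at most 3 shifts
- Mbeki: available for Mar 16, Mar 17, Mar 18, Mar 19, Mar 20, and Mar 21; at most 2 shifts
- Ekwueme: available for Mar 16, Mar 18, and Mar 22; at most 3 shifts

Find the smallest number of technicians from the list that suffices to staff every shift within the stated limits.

10 slots to fill and no one can take more than 3, so at least ⌈10/3⌉ = 4 technicians are needed.
Eriksen, Haddad, Priya, and Mbeki alone can cover everything: Mar 16→Priya, Mar 17→Mbeki, Mar 18→Eriksen+Haddad, Mar 19→Priya, Mar 20→Priya, Mar 21→Haddad+Mbeki, Mar 22→Eriksen, Mar 23→Eriksen.

4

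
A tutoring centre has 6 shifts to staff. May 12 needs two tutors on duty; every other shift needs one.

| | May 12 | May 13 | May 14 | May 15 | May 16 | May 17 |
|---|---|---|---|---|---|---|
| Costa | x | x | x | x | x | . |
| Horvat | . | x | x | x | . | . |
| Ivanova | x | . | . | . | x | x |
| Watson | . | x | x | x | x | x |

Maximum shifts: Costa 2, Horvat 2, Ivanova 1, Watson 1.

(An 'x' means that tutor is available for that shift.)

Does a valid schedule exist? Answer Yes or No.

Total capacity is 2+2+1+1 = 6 but 7 worker-slots are needed — infeasible.

No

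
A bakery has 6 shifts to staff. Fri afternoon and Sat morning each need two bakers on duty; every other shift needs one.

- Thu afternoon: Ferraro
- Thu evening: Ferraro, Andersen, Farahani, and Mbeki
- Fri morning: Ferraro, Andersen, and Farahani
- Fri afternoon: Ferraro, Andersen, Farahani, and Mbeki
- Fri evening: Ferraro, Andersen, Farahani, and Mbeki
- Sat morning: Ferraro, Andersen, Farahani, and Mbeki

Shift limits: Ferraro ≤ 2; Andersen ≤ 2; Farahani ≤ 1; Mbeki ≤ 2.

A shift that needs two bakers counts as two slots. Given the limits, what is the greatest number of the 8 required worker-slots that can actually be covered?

Total capacity across all bakers is 2+2+1+2 = 7, and 8 slots are needed, so at most 7 can be filled.
An assignment achieving 7: Thu afternoon→Ferraro, Thu evening→Andersen, Fri morning→Ferraro, Fri afternoon→Andersen+Farahani, Fri evening→Mbeki, Sat morning→Mbeki.
Loads: Ferraro 2/2, Andersen 2/2, Farahani 1/1, Mbeki 2/2.

7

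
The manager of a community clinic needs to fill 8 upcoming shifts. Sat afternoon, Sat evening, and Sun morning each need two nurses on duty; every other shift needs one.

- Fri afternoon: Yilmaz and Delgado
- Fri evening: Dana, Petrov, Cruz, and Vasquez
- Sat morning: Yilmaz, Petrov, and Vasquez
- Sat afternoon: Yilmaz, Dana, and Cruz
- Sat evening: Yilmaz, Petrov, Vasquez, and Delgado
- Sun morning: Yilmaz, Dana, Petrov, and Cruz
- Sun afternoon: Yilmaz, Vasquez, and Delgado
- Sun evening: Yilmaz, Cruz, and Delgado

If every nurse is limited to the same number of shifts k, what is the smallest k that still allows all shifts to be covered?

With 6 nurses and 11 worker-slots to fill, someone must work at least ⌈11/6⌉ = 2 shifts, so k ≥ 2.
k = 2 works: Fri afternoon→Yilmaz, Fri evening→Petrov, Sat morning→Yilmaz, Sat afternoon→Dana+Cruz, Sat evening→Vasquez+Delgado, Sun morning→Dana+Petrov, Sun afternoon→Vasquez, Sun evening→Cruz.
Loads: Yilmaz 2, Dana 2, Petrov 2, Cruz 2, Vasquez 2, Delgado 1 — all ≤ 2.

2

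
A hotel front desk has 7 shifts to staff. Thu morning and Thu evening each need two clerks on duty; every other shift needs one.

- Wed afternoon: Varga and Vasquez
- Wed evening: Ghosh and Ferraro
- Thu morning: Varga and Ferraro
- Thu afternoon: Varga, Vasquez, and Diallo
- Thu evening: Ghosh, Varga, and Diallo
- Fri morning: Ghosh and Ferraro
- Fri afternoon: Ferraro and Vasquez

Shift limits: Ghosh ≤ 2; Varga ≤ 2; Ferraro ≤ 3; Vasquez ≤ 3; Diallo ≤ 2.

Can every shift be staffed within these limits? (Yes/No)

Thu morning can only be covered by Varga and Ferraro, so that assignment is forced.
One valid schedule: Wed afternoon→Varga, Wed evening→Ghosh, Thu morning→Varga+Ferraro, Thu afternoon→Vasquez, Thu evening→Ghosh+Diallo, Fri morning→Ferraro, Fri afternoon→Ferraro.
Loads: Ghosh 2/2, Varga 2/2, Ferraro 3/3, Vasquez 1/3, Diallo 1/2 — all within limits.

Yes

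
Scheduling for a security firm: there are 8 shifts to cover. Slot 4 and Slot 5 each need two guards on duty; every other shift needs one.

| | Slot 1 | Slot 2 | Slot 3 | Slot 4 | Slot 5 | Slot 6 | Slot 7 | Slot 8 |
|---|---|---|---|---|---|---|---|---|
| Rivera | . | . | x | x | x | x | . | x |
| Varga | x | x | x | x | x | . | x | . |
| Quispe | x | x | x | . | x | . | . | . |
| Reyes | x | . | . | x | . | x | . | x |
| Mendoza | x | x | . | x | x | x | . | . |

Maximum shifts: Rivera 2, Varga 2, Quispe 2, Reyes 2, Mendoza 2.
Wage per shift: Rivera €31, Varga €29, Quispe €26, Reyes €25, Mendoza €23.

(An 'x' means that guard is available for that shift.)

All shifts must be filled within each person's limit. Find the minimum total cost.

Slot 7 can only be covered by Varga, so that assignment is forced.
Picking the cheapest available guard for each shift independently would cost €246, but that ignores the shift limits.
An optimal schedule: Slot 1→Quispe, Slot 2→Varga, Slot 3→Rivera, Slot 4→Reyes+Mendoza, Slot 5→Quispe+Mendoza, Slot 6→Reyes, Slot 7→Varga, Slot 8→Rivera.
Total: 26 + 29 + 31 + 25 + 23 + 26 + 23 + 25 + 29 + 31 = €268.

€268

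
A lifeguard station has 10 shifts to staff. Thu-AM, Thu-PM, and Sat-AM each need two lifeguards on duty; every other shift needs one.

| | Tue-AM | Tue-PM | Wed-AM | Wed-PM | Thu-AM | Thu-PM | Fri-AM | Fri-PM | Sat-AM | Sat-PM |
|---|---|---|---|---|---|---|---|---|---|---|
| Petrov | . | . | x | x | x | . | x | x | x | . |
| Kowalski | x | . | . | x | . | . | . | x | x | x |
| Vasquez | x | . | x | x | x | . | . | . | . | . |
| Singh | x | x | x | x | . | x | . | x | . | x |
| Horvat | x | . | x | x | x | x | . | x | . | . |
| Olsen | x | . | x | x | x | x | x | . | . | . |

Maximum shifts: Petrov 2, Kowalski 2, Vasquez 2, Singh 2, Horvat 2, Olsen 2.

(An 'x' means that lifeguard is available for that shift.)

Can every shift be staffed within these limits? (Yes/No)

Total capacity is 2+2+2+2+2+2 = 12 but 13 worker-slots are needed — infeasible.

No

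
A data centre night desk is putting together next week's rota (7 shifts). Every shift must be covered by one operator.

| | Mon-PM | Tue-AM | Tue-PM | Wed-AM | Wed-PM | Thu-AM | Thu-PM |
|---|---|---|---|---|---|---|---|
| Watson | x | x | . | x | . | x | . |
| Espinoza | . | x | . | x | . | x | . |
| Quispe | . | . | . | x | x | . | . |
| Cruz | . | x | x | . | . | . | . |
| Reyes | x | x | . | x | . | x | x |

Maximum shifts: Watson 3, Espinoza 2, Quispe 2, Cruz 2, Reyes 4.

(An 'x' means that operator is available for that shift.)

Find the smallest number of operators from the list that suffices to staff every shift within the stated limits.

7 slots to fill and no one can take more than 4, so at least ⌈7/4⌉ = 2 operators are needed.
Shifts {Mon-PM, Tue-PM, Wed-PM} need 3 slots, but among the operators available for them (Watson, Quispe, Cruz, and Reyes) any 2 together supply at most 2. So 2 operators are not enough.
Quispe, Cruz, and Reyes alone can cover everything: Mon-PM→Reyes, Tue-AM→Cruz, Tue-PM→Cruz, Wed-AM→Quispe, Wed-PM→Quispe, Thu-AM→Reyes, Thu-PM→Reyes.

3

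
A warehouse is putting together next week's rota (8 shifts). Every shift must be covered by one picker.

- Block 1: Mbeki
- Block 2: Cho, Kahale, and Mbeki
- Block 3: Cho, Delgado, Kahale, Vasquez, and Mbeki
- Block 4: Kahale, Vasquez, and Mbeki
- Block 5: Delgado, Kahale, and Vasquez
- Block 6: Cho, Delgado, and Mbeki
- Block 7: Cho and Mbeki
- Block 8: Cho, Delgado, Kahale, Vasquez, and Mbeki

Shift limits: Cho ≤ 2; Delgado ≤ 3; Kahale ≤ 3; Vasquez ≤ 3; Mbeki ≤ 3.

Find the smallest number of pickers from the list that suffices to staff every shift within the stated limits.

3

8 slots to fill and no one can take more than 3, so at least ⌈8/3⌉ = 3 pickers are needed.
Cho, Delgado, and Mbeki alone can cover everything: Block 1→Mbeki, Block 2→Cho, Block 3→Delgado, Block 4→Mbeki, Block 5→Delgado, Block 6→Delgado, Block 7→Cho, Block 8→Mbeki.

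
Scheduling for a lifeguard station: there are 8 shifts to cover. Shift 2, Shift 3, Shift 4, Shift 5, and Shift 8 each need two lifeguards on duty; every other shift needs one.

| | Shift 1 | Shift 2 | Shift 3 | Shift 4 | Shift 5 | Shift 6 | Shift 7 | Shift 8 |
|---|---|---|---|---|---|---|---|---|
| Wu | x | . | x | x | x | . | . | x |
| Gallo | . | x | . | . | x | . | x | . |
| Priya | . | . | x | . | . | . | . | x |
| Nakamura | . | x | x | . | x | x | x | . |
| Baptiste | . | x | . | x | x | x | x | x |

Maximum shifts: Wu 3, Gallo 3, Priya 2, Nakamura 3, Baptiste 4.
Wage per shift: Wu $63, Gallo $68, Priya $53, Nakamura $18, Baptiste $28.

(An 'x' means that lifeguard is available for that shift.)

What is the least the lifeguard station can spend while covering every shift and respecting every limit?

Shift 1 can only be covered by Wu, so that assignment is forced.
Shift 4 can only be covered by Wu and Baptiste, so that assignment is forced.
Picking the cheapest available lifeguard for each shift independently would cost $434, but that ignores the shift limits.
An optimal schedule: Shift 1→Wu, Shift 2→Nakamura+Baptiste, Shift 3→Nakamura+Priya, Shift 4→Baptiste+Wu, Shift 5→Wu+Gallo, Shift 6→Nakamura, Shift 7→Baptiste, Shift 8→Baptiste+Priya.
Total: 63 + 18 + 28 + 18 + 53 + 28 + 63 + 63 + 68 + 18 + 28 + 28 + 53 = $529.

$529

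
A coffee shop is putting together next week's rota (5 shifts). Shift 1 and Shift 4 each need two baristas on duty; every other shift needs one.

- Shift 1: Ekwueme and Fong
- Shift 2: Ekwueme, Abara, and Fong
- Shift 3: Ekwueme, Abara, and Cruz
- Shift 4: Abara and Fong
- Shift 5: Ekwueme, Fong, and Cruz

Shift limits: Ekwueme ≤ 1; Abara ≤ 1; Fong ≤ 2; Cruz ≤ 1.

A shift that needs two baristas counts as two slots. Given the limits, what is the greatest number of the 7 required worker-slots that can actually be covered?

Total capacity across all baristas is 1+1+2+1 = 5, and 7 slots are needed, so at most 5 can be filled.
An assignment achieving 5: Shift 1→Ekwueme+Fong, Shift 3→Cruz, Shift 4→Abara+Fong.
Loads: Ekwueme 1/1, Abara 1/1, Fong 2/2, Cruz 1/1.

5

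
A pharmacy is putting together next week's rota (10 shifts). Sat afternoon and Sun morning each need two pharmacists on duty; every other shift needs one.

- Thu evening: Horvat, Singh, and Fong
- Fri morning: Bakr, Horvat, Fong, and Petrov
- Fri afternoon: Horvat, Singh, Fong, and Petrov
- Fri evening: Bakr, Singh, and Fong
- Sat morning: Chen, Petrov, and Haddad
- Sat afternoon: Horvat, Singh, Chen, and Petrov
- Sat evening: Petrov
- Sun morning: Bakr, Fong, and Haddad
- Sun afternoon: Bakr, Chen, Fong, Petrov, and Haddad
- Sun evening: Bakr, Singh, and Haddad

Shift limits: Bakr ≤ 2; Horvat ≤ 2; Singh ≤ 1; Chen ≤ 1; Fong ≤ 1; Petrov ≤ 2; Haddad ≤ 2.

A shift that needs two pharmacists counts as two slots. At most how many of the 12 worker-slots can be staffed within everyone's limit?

11

Total capacity across all pharmacists is 2+2+1+1+1+2+2 = 11, and 12 slots are needed, so at most 11 can be filled.
An assignment achieving 11: Thu evening→Horvat, Fri morning→Horvat, Fri afternoon→Singh, Fri evening→Bakr, Sat morning→Chen, Sat afternoon→Petrov, Sat evening→Petrov, Sun morning→Bakr+Fong, Sun afternoon→Haddad, Sun evening→Haddad.
Loads: Bakr 2/2, Horvat 2/2, Singh 1/1, Chen 1/1, Fong 1/1, Petrov 2/2, Haddad 2/2.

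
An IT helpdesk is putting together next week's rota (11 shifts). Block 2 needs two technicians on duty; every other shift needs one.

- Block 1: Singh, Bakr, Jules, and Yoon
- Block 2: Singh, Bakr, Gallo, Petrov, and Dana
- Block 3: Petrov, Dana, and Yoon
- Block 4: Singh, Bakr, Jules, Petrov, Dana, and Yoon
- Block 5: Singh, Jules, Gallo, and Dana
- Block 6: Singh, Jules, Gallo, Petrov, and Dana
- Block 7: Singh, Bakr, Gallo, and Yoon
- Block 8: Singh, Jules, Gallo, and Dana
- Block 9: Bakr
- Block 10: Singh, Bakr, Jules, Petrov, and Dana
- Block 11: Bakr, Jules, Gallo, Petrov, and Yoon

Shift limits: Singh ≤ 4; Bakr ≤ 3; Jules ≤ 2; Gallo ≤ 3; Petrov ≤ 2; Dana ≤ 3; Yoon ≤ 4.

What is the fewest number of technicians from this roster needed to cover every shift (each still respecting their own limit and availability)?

12 slots to fill and no one can take more than 4, so at least ⌈12/4⌉ = 3 technicians are needed.
Any 3 technicians together have capacity at most 4+4+3 = 11 < 12 slots, so 3 can never suffice.
Singh, Bakr, Jules, and Dana alone can cover everything: Block 1→Singh, Block 2→Singh+Bakr, Block 3→Dana, Block 4→Dana, Block 5→Singh, Block 6→Jules, Block 7→Singh, Block 8→Jules, Block 9→Bakr, Block 10→Dana, Block 11→Bakr.

4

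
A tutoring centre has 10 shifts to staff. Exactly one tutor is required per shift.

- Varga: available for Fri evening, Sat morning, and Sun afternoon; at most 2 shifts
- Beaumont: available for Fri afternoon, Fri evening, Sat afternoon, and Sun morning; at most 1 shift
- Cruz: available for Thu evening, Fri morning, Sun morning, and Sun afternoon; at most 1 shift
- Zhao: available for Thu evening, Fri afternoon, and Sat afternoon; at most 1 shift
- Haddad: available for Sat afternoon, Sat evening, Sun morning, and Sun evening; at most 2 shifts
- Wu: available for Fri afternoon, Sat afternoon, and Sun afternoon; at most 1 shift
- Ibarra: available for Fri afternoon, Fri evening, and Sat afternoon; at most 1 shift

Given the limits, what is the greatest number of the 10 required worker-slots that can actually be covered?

9

Total capacity across all tutors is 2+1+1+1+2+1+1 = 9, and 10 slots are needed, so at most 9 can be filled.
An assignment achieving 9: Thu evening→Zhao, Fri morning→Cruz, Fri afternoon→Ibarra, Fri evening→Varga, Sat morning→Varga, Sat evening→Haddad, Sun morning→Beaumont, Sun afternoon→Wu, Sun evening→Haddad.
Loads: Varga 2/2, Beaumont 1/1, Cruz 1/1, Zhao 1/1, Haddad 2/2, Wu 1/1, Ibarra 1/1.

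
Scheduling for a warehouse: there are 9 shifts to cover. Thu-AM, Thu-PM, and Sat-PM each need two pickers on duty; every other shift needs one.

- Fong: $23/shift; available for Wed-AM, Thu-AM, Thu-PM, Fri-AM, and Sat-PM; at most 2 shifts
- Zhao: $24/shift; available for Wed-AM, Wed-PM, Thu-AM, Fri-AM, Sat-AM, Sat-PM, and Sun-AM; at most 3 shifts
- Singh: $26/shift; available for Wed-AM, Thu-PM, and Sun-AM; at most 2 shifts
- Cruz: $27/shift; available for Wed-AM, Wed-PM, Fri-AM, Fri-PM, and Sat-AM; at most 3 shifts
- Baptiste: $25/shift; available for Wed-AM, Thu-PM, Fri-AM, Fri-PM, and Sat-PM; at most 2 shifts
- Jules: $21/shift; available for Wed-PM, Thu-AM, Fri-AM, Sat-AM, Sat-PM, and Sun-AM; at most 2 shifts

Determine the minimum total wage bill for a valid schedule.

Picking the cheapest available picker for each shift independently would cost $268, but that ignores the shift limits.
An optimal schedule: Wed-AM→Singh, Wed-PM→Jules, Thu-AM→Jules+Fong, Thu-PM→Fong+Singh, Fri-AM→Cruz, Fri-PM→Baptiste, Sat-AM→Zhao, Sat-PM→Zhao+Baptiste, Sun-AM→Zhao.
Total: 26 + 21 + 21 + 23 + 23 + 26 + 27 + 25 + 24 + 24 + 25 + 24 = $289.

$289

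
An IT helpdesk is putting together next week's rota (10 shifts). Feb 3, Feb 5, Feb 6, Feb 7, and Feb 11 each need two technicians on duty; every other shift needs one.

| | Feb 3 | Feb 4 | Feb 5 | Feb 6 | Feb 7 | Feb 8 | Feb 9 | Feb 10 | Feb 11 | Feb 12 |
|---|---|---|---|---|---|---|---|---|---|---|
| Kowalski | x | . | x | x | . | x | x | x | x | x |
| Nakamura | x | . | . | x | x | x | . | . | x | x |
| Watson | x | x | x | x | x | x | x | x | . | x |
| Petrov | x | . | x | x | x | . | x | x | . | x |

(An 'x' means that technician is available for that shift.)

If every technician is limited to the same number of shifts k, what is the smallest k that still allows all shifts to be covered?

With 4 technicians and 15 worker-slots to fill, someone must work at least ⌈15/4⌉ = 4 shifts, so k ≥ 4.
k = 4 works: Feb 3→Nakamura+Petrov, Feb 4→Watson, Feb 5→Kowalski+Watson, Feb 6→Nakamura+Petrov, Feb 7→Nakamura+Watson, Feb 8→Kowalski, Feb 9→Kowalski, Feb 10→Watson, Feb 11→Kowalski+Nakamura, Feb 12→Petrov.
Loads: Kowalski 4, Nakamura 4, Watson 4, Petrov 3 — all ≤ 4.

4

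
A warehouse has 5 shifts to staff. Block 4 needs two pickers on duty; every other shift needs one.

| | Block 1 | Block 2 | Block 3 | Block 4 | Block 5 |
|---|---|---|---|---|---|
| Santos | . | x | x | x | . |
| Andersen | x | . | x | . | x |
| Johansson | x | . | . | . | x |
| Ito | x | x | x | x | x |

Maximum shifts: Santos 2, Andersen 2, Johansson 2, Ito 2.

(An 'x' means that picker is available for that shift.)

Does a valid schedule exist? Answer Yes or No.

Yes

Block 4 can only be covered by Santos and Ito, so that assignment is forced.
One valid schedule: Block 1→Andersen, Block 2→Santos, Block 3→Andersen, Block 4→Santos+Ito, Block 5→Johansson.
Loads: Santos 2/2, Andersen 2/2, Johansson 1/2, Ito 1/2 — all within limits.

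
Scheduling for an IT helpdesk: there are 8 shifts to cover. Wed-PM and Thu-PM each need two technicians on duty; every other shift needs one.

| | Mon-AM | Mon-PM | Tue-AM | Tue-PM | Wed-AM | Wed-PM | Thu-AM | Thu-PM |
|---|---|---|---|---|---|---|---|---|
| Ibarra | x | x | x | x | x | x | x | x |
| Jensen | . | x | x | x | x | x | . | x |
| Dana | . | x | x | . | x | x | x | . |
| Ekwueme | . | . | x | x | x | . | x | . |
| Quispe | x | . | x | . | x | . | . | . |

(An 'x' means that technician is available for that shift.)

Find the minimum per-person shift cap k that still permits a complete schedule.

With 5 technicians and 10 worker-slots to fill, someone must work at least ⌈10/5⌉ = 2 shifts, so k ≥ 2.
k = 2 works: Mon-AM→Ibarra, Mon-PM→Dana, Tue-AM→Quispe, Tue-PM→Ekwueme, Wed-AM→Quispe, Wed-PM→Jensen+Dana, Thu-AM→Ekwueme, Thu-PM→Ibarra+Jensen.
Loads: Ibarra 2, Jensen 2, Dana 2, Ekwueme 2, Quispe 2 — all ≤ 2.

2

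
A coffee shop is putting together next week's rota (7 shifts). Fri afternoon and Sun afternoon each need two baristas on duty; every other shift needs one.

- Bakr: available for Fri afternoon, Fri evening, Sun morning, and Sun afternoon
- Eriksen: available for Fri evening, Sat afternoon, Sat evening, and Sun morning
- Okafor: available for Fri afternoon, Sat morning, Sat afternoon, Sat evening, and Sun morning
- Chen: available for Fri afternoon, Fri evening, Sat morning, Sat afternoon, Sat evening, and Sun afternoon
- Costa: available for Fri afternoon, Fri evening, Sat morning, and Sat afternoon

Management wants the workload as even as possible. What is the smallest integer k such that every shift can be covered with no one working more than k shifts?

With 5 baristas and 9 worker-slots to fill, someone must work at least ⌈9/5⌉ = 2 shifts, so k ≥ 2.
k = 2 works: Fri afternoon→Chen+Costa, Fri evening→Eriksen, Sat morning→Okafor, Sat afternoon→Okafor, Sat evening→Eriksen, Sun morning→Bakr, Sun afternoon→Bakr+Chen.
Loads: Bakr 2, Eriksen 2, Okafor 2, Chen 2, Costa 1 — all ≤ 2.

2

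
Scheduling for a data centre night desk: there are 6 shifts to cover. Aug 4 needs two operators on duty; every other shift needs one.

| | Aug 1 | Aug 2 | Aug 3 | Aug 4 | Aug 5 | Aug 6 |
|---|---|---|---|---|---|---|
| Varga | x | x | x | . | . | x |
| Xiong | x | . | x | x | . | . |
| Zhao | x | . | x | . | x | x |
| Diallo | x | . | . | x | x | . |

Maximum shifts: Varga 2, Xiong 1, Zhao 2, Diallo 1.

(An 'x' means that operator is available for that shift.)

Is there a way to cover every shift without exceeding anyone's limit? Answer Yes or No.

No

Total capacity is 2+1+2+1 = 6 but 7 worker-slots are needed — infeasible.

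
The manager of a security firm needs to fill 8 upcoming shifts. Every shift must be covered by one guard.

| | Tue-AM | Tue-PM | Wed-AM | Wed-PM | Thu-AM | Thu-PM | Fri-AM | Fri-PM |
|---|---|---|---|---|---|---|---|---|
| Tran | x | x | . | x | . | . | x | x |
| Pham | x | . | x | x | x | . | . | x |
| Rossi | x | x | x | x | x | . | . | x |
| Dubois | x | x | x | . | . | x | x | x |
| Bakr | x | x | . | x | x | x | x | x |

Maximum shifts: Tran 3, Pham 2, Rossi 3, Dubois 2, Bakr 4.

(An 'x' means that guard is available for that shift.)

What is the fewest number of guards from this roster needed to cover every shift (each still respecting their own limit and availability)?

3

8 slots to fill and no one can take more than 4, so at least ⌈8/4⌉ = 2 guards are needed.
Any 2 guards together have capacity at most 4+3 = 7 < 8 slots, so 2 can never suffice.
Tran, Pham, and Bakr alone can cover everything: Tue-AM→Tran, Tue-PM→Tran, Wed-AM→Pham, Wed-PM→Bakr, Thu-AM→Pham, Thu-PM→Bakr, Fri-AM→Tran, Fri-PM→Bakr.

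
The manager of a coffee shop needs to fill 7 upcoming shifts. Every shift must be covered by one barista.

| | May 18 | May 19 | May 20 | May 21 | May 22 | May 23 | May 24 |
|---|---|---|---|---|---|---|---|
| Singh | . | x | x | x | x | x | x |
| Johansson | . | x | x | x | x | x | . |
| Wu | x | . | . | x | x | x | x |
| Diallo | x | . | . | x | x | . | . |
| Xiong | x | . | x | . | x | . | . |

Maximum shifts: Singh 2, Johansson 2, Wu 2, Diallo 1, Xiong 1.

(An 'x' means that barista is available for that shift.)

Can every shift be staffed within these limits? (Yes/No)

Yes

One valid schedule: May 18→Wu, May 19→Singh, May 20→Johansson, May 21→Wu, May 22→Diallo, May 23→Johansson, May 24→Singh.
Loads: Singh 2/2, Johansson 2/2, Wu 2/2, Diallo 1/1, Xiong 0/1 — all within limits.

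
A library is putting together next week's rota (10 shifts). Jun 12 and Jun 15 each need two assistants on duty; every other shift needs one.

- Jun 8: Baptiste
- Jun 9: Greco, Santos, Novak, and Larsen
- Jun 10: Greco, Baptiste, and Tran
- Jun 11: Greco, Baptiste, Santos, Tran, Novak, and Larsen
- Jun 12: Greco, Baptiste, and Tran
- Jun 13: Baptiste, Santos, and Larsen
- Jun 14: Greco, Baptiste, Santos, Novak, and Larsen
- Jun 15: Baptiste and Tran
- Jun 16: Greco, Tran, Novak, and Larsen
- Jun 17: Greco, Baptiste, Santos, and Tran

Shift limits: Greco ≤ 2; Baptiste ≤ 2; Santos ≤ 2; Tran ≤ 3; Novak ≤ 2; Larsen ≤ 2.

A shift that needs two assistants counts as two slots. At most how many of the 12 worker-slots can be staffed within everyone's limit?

12

Total capacity across all assistants is 2+2+2+3+2+2 = 13, and 12 slots are needed, so at most 12 can be filled.
An assignment achieving 12: Jun 8→Baptiste, Jun 9→Santos, Jun 10→Greco, Jun 11→Larsen, Jun 12→Greco+Tran, Jun 13→Santos, Jun 14→Novak, Jun 15→Baptiste+Tran, Jun 16→Novak, Jun 17→Tran.
Loads: Greco 2/2, Baptiste 2/2, Santos 2/2, Tran 3/3, Novak 2/2, Larsen 1/2.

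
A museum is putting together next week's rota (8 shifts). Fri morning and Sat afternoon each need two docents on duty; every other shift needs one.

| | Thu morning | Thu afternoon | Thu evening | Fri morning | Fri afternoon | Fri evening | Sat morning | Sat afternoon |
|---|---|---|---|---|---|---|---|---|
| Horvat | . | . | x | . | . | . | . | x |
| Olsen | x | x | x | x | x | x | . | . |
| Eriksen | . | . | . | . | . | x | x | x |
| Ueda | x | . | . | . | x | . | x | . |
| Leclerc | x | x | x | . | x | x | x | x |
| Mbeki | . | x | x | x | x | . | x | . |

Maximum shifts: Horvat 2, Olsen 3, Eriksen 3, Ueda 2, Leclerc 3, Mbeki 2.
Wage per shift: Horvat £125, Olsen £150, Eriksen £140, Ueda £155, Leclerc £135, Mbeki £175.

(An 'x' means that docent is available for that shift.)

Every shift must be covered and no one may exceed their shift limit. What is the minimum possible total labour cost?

£1400

Fri morning can only be covered by Olsen and Mbeki, so that assignment is forced.
Picking the cheapest available docent for each shift independently would cost £1385, but that ignores the shift limits.
An optimal schedule: Thu morning→Leclerc, Thu afternoon→Leclerc, Thu evening→Horvat, Fri morning→Olsen+Mbeki, Fri afternoon→Leclerc, Fri evening→Eriksen, Sat morning→Eriksen, Sat afternoon→Horvat+Eriksen.
Total: 135 + 135 + 125 + 150 + 175 + 135 + 140 + 140 + 125 + 140 = £1400.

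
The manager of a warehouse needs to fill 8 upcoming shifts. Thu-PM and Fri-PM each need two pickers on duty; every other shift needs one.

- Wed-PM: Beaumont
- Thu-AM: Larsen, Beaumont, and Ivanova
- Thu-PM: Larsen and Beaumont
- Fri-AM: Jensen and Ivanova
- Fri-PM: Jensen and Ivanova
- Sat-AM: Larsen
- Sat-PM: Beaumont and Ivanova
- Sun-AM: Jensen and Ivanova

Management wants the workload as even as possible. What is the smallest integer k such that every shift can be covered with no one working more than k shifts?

With 4 pickers and 10 worker-slots to fill, someone must work at least ⌈10/4⌉ = 3 shifts, so k ≥ 3.
k = 3 works: Wed-PM→Beaumont, Thu-AM→Larsen, Thu-PM→Larsen+Beaumont, Fri-AM→Jensen, Fri-PM→Jensen+Ivanova, Sat-AM→Larsen, Sat-PM→Beaumont, Sun-AM→Jensen.
Loads: Larsen 3, Jensen 3, Beaumont 3, Ivanova 1 — all ≤ 3.

3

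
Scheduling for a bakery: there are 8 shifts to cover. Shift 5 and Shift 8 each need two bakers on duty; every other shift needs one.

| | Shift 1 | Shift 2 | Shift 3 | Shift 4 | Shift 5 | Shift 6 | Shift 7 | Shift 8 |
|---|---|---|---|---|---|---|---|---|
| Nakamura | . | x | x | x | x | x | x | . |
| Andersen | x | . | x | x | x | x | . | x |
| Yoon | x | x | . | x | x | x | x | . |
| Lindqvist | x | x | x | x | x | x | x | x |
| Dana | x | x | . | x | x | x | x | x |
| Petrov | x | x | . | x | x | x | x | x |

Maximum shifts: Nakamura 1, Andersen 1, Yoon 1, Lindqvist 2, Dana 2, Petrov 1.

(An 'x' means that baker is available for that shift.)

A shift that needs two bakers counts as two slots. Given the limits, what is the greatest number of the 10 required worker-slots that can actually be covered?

8

Total capacity across all bakers is 1+1+1+2+2+1 = 8, and 10 slots are needed, so at most 8 can be filled.
An assignment achieving 8: Shift 1→Yoon, Shift 2→Lindqvist, Shift 3→Nakamura, Shift 4→Dana, Shift 5→Petrov, Shift 7→Dana, Shift 8→Andersen+Lindqvist.
Loads: Nakamura 1/1, Andersen 1/1, Yoon 1/1, Lindqvist 2/2, Dana 2/2, Petrov 1/1.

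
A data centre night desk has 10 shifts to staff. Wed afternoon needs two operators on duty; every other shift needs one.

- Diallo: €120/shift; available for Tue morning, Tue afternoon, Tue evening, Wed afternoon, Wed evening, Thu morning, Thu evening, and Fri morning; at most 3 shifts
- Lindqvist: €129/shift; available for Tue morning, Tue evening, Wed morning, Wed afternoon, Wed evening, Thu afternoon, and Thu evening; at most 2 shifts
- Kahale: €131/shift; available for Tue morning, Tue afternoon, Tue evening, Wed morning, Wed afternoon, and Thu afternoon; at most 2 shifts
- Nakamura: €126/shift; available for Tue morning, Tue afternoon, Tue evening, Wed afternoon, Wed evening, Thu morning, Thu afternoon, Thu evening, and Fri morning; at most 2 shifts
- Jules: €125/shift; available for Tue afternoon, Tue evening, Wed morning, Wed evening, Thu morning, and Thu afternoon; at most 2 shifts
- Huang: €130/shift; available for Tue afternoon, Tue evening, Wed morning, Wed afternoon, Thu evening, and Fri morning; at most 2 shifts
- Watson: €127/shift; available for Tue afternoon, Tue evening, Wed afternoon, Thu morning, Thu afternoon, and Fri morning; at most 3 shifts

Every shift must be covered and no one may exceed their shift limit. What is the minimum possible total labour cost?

Picking the cheapest available operator for each shift independently would cost €1336, but that ignores the shift limits.
An optimal schedule: Tue morning→Diallo, Tue afternoon→Watson, Tue evening→Watson, Wed morning→Jules, Wed afternoon→Watson+Lindqvist, Wed evening→Diallo, Thu morning→Diallo, Thu afternoon→Jules, Thu evening→Nakamura, Fri morning→Nakamura.
Total: 120 + 127 + 127 + 125 + 127 + 129 + 120 + 120 + 125 + 126 + 126 = €1372.

€1372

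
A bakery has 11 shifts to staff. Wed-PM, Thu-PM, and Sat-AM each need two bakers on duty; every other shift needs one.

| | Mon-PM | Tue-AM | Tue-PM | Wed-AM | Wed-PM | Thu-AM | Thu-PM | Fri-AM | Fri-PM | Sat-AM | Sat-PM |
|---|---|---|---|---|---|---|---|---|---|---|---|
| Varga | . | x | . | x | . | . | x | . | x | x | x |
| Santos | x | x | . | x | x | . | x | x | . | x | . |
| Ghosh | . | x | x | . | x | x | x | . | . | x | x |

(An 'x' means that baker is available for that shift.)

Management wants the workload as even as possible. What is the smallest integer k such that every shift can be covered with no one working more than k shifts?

5

With 3 bakers and 14 worker-slots to fill, someone must work at least ⌈14/3⌉ = 5 shifts, so k ≥ 5.
k = 5 works: Mon-PM→Santos, Tue-AM→Varga, Tue-PM→Ghosh, Wed-AM→Varga, Wed-PM→Santos+Ghosh, Thu-AM→Ghosh, Thu-PM→Varga+Santos, Fri-AM→Santos, Fri-PM→Varga, Sat-AM→Santos+Ghosh, Sat-PM→Varga.
Loads: Varga 5, Santos 5, Ghosh 4 — all ≤ 5.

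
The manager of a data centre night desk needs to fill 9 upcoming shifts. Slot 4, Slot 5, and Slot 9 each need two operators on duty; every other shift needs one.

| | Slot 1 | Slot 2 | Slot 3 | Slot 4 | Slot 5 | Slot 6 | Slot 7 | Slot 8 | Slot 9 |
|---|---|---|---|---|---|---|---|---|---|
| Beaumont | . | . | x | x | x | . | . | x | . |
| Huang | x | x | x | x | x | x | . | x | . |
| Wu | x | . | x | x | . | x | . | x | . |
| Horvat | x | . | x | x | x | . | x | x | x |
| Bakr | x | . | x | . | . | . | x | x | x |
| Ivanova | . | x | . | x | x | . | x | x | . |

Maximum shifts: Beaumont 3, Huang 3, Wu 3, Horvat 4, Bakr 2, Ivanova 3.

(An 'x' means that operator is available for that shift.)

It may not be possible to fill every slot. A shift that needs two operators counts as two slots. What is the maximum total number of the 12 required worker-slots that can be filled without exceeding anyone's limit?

Total capacity across all operators is 3+3+3+4+2+3 = 18, and 12 slots are needed, so at most 12 can be filled.
An assignment achieving 12: Slot 1→Huang, Slot 2→Huang, Slot 3→Beaumont, Slot 4→Beaumont+Wu, Slot 5→Beaumont+Horvat, Slot 6→Huang, Slot 7→Horvat, Slot 8→Wu, Slot 9→Horvat+Bakr.
Loads: Beaumont 3/3, Huang 3/3, Wu 2/3, Horvat 3/4, Bakr 1/2, Ivanova 0/3.

12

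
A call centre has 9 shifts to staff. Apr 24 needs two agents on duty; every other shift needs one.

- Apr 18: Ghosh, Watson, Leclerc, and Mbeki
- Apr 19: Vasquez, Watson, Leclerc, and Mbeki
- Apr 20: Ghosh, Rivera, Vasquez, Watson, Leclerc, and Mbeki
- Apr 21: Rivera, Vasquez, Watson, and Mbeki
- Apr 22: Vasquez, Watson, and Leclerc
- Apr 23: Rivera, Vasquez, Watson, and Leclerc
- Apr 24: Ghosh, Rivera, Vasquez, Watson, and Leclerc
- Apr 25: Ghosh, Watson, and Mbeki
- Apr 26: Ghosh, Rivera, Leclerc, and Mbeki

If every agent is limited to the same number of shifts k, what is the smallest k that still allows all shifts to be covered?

With 6 agents and 10 worker-slots to fill, someone must work at least ⌈10/6⌉ = 2 shifts, so k ≥ 2.
k = 2 works: Apr 18→Ghosh, Apr 19→Vasquez, Apr 20→Watson, Apr 21→Rivera, Apr 22→Vasquez, Apr 23→Rivera, Apr 24→Watson+Leclerc, Apr 25→Ghosh, Apr 26→Leclerc.
Loads: Ghosh 2, Rivera 2, Vasquez 2, Watson 2, Leclerc 2, Mbeki 0 — all ≤ 2.

2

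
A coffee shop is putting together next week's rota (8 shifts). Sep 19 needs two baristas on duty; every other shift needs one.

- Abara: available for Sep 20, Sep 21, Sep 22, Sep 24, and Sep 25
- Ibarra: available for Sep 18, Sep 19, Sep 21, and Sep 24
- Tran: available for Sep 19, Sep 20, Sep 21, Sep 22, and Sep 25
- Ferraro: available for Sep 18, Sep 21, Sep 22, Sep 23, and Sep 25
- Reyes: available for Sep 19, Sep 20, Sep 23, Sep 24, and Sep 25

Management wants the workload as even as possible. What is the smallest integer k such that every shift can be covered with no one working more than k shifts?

2

With 5 baristas and 9 worker-slots to fill, someone must work at least ⌈9/5⌉ = 2 shifts, so k ≥ 2.
k = 2 works: Sep 18→Ibarra, Sep 19→Ibarra+Tran, Sep 20→Abara, Sep 21→Tran, Sep 22→Abara, Sep 23→Ferraro, Sep 24→Reyes, Sep 25→Ferraro.
Loads: Abara 2, Ibarra 2, Tran 2, Ferraro 2, Reyes 1 — all ≤ 2.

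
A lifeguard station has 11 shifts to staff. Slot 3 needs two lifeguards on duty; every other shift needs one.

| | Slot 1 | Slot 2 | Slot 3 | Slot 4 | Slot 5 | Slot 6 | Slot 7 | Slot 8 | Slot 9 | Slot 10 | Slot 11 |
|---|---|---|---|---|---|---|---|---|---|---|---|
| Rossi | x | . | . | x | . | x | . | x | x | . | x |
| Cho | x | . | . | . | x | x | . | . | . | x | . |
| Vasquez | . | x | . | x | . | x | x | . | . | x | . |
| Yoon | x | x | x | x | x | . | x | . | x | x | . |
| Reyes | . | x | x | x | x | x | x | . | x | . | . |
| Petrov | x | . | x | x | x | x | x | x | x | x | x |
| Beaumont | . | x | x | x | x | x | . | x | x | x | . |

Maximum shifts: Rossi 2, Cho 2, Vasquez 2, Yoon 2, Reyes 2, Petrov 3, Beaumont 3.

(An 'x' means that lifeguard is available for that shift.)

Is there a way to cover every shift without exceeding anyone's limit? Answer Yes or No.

Yes

One valid schedule: Slot 1→Cho, Slot 2→Vasquez, Slot 3→Reyes+Petrov, Slot 4→Reyes, Slot 5→Cho, Slot 6→Petrov, Slot 7→Vasquez, Slot 8→Rossi, Slot 9→Yoon, Slot 10→Yoon, Slot 11→Rossi.
Loads: Rossi 2/2, Cho 2/2, Vasquez 2/2, Yoon 2/2, Reyes 2/2, Petrov 2/3, Beaumont 0/3 — all within limits.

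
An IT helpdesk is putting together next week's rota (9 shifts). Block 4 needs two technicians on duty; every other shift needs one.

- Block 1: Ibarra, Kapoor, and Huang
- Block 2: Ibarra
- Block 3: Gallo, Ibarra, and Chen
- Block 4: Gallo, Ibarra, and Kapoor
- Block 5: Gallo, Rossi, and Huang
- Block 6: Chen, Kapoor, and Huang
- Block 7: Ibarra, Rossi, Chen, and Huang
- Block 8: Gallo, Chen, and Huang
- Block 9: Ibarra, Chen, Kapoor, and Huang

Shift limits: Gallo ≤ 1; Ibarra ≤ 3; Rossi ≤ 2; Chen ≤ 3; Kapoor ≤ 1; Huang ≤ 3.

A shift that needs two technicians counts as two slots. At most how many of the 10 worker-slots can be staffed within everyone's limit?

Total capacity across all technicians is 1+3+2+3+1+3 = 13, and 10 slots are needed, so at most 10 can be filled.
An assignment achieving 10: Block 1→Ibarra, Block 2→Ibarra, Block 3→Gallo, Block 4→Ibarra+Kapoor, Block 5→Rossi, Block 6→Chen, Block 7→Rossi, Block 8→Chen, Block 9→Chen.
Loads: Gallo 1/1, Ibarra 3/3, Rossi 2/2, Chen 3/3, Kapoor 1/1, Huang 0/3.

10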